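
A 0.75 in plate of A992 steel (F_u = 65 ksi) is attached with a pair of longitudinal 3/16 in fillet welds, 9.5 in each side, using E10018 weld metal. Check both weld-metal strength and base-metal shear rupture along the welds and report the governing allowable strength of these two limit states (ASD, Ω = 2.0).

E100XX → F_EXX = 100 ksi.
t_e = 0.707 × 0.1875 = 0.1326 in; L = 19 in.
Weld metal: R_n/Ω = (1/2.0) × 0.6 × 100 × 0.1326 × 19 = 75.56 kips.
Base metal (shear rupture): R_n/Ω = (1/2.0) × 0.6 × 65 × 0.75 × 19 = 277.9 kips.
Governing: weld metal.

R_n/Ω ≈ 75.6 kips (weld metal governs)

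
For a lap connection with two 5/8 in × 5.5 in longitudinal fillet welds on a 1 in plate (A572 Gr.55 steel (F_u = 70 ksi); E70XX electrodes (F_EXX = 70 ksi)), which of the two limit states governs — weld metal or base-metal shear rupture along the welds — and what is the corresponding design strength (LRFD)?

t_e = 0.707 × 0.625 = 0.4419 in; L = 11 in.
Weld metal: φR_n = 0.75 × 0.6 × 70 × 0.4419 × 11 = 153.1 kip.
Base metal (shear rupture): φR_n = 0.75 × 0.6 × 70 × 1 × 11 = 346.5 kip.
Governing: weld metal.

φR_n ≈ 153 kip (weld metal governs)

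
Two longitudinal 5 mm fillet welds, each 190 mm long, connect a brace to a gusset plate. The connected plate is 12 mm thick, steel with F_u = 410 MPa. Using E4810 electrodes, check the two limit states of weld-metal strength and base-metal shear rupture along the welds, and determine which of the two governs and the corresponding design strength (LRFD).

φR_n ≈ 290 kN (weld metal governs)

E48XX → F_EXX = 480 MPa.
t_e = 0.707 × 5 = 3.535 mm; L = 380 mm.
Weld metal: φR_n = 0.75 × 0.6 × 480 × 3.535 × 380 × 10⁻³ = 290.2 kN.
Base metal (shear rupture): φR_n = 0.75 × 0.6 × 410 × 12 × 380 × 10⁻³ = 841.3 kN.
Governing: weld metal.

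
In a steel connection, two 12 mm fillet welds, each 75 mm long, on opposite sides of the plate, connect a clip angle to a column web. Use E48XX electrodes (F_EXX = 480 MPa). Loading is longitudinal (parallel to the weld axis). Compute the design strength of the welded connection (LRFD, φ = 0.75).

φR_n ≈ 275 kN

Effective throat t_e = 0.707 × 12 = 8.484 mm.
Total length L = 150 mm; A_we = 8.484 × 150 = 1273 mm².
F_nw = 0.6 F_EXX = 0.6 × 480 = 288 MPa.
φR_n = 0.75 × 288 × 1273 × 10⁻³ = 274.9 kN.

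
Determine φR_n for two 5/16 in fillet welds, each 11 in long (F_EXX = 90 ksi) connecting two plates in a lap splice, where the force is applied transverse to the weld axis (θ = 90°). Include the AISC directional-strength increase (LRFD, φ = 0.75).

φR_n ≈ 295 kips

t_e = 0.707 × 0.3125 = 0.2209 in; A_we = 0.2209 × 22 = 4.861 in².
Directional factor: 1.0 + 0.5 sin^1.5(90°) = 1.5.
F_nw = 0.6 × 90 × 1.5 = 81 ksi.
φR_n = 0.75 × 81 × 4.861 = 295.3 kips.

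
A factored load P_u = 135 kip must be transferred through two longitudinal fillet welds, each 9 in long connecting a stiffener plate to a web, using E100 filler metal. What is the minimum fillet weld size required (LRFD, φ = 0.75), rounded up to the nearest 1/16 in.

E100XX → F_EXX = 100 ksi.
Total weld length L = 18 in.
Required throat t_e = P_u / (φ × 0.6 F_EXX × L) = 135 / (0.75 × 0.6 × 100 × 18) = 0.1667 in.
Required leg w = t_e / 0.707 = 0.2357 in → use 1/4 in.

w = 1/4 in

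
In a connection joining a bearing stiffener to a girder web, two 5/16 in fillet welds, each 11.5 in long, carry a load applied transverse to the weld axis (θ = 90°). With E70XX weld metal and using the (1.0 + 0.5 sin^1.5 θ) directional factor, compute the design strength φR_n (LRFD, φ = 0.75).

E70XX → F_EXX = 70 ksi.
t_e = 0.707 × 0.3125 = 0.2209 in; A_we = 0.2209 × 23 = 5.082 in².
Directional factor: 1.0 + 0.5 sin^1.5(90°) = 1.5.
F_nw = 0.6 × 70 × 1.5 = 63 ksi.
φR_n = 0.75 × 63 × 5.082 = 240.1 kip.

φR_n ≈ 240 kip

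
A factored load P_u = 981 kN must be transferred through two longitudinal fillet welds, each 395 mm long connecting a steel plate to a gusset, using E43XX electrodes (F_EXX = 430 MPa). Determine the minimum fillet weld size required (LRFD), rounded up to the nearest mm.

w = 10 mm

Total weld length L = 790 mm.
Required throat t_e = P_u / (φ × 0.6 F_EXX × L) = 981 / (0.75 × 0.6 × 430 × 790 × 10⁻³) = 6.417 mm.
Required leg w = t_e / 0.707 = 9.077 mm → use 10 mm.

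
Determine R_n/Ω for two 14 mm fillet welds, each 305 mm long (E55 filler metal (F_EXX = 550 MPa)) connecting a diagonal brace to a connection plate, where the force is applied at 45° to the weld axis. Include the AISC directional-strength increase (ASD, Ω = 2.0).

t_e = 0.707 × 14 = 9.898 mm; A_we = 9.898 × 610 = 6038 mm².
Directional factor: 1.0 + 0.5 sin^1.5(45°) = 1.297.
F_nw = 0.6 × 550 × 1.297 = 428.1 MPa.
R_n/Ω = (428.1 × 6038) / 2.0 × 10⁻³ = 1292 kN.

R_n/Ω ≈ 1290 kN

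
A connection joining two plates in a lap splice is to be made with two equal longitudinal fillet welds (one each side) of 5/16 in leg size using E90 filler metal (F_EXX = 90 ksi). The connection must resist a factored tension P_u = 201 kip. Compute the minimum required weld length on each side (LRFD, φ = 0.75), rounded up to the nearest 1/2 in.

Throat t_e = 0.707 × 0.3125 = 0.2209 in.
φr_n = 0.75 × 0.6 × 90 × 0.2209 = 8.948 kip/in.
L_req = P_u / φr_n = 201 / 8.948 = 22.46 in total.
Per side: 22.46 / 2 = 11.23 in.
Round up → use L = 11.5 in on each side.

L = 11.5 in on each side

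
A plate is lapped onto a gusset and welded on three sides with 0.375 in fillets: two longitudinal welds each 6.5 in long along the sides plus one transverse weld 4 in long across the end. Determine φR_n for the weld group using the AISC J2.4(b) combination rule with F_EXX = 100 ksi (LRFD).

t_e = 0.707 × 0.375 = 0.2651 in.
R_nwl = 0.6 × 100 × 0.2651 × 13 = 206.8 kip (longitudinal, 2 welds).
R_nwt = 0.6 × 100 × 0.2651 × 4 = 63.63 kip (transverse, base value).
(i) R_nwl + R_nwt = 270.4 kip; (ii) 0.85 R_nwl + 1.5 R_nwt = 271.2 kip.
R_n = max = 271.2 kip [governs: (ii)]; φR_n = 203.4 kip.

φR_n ≈ 203 kip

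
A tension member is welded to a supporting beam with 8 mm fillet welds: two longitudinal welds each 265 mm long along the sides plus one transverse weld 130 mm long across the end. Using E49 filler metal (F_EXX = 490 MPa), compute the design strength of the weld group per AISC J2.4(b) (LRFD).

φR_n ≈ 823 kN

t_e = 0.707 × 8 = 5.656 mm.
R_nwl = 0.6 × 490 × 5.656 × 530 × 10⁻³ = 881.3 kN (longitudinal, 2 welds).
R_nwt = 0.6 × 490 × 5.656 × 130 × 10⁻³ = 216.2 kN (transverse, base value).
(i) R_nwl + R_nwt = 1097 kN; (ii) 0.85 R_nwl + 1.5 R_nwt = 1073 kN.
R_n = max = 1097 kN [governs: (i)]; φR_n = 823.1 kN.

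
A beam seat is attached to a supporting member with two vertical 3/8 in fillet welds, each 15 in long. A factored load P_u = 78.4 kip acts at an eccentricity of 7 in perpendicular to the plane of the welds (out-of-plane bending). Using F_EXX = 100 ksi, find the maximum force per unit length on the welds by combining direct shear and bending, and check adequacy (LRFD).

L_w = 2 × 15 = 30 in; section modulus (unit throat) S = 2 × L²/6 = 75 in².
Direct shear f_v = P/L_w = 78.4/30 = 2.613 kip/in.
Moment M = P × e = 78.4 × 7 = 548.8 kip·in; bending f_b = M/S = 7.317 kip/in.
f_max = √(f_v² + f_b²) = √(2.613² + 7.317²) = 7.77 kip/in.
φr_n = 0.75 × 0.6 × 100 × (0.707 × 0.375) = 11.93 kip/in → adequate.

f_max ≈ 7.77 kip/in; adequate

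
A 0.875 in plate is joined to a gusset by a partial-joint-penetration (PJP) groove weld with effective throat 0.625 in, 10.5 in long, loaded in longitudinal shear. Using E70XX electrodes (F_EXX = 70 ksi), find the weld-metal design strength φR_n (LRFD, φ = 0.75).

φR_n ≈ 207 kips

Effective throat (given) t_e = 0.625 in.
A_we = 0.625 × 10.5 = 6.562 in².
F_nw = 0.6 F_EXX = 42 ksi.
φR_n = 0.75 × 42 × 6.562 = 206.7 kips.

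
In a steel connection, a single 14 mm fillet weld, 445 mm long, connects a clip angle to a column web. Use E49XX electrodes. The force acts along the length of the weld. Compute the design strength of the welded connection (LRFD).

φR_n ≈ 971 kN

E49XX → F_EXX = 490 MPa.
Effective throat t_e = 0.707 × 14 = 9.898 mm.
Total length L = 445 mm; A_we = 9.898 × 445 = 4405 mm².
F_nw = 0.6 F_EXX = 0.6 × 490 = 294 MPa.
φR_n = 0.75 × 294 × 4405 × 10⁻³ = 971.2 kN.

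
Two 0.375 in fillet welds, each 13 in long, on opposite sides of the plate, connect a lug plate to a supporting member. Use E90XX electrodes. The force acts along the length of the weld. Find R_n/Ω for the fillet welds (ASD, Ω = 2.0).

E90XX → F_EXX = 90 ksi.
Effective throat t_e = 0.707 × 0.375 = 0.2651 in.
Total length L = 26 in; A_we = 0.2651 × 26 = 6.893 in².
F_nw = 0.6 F_EXX = 0.6 × 90 = 54 ksi.
R_n = 54 × 6.893 = 372.2 kips; R_n/Ω = 372.2/2.0 = 186.1 kips.

R_n/Ω ≈ 186 kips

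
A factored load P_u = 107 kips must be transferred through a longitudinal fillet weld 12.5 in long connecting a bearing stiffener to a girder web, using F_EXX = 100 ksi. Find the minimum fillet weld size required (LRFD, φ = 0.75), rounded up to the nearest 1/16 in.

Total weld length L = 12.5 in.
Required throat t_e = P_u / (φ × 0.6 F_EXX × L) = 107 / (0.75 × 0.6 × 100 × 12.5) = 0.1902 in.
Required leg w = t_e / 0.707 = 0.2691 in → use 5/16 in.

w = 5/16 in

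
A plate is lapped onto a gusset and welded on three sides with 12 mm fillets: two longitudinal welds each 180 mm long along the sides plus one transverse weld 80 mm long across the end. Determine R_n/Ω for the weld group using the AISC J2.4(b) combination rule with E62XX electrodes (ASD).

R_n/Ω ≈ 694 kN

E62XX → F_EXX = 620 MPa.
t_e = 0.707 × 12 = 8.484 mm.
R_nwl = 0.6 × 620 × 8.484 × 360 × 10⁻³ = 1136 kN (longitudinal, 2 welds).
R_nwt = 0.6 × 620 × 8.484 × 80 × 10⁻³ = 252.5 kN (transverse, base value).
(i) R_nwl + R_nwt = 1389 kN; (ii) 0.85 R_nwl + 1.5 R_nwt = 1344 kN.
R_n = max = 1389 kN [governs: (i)]; R_n/Ω = 694.3 kN.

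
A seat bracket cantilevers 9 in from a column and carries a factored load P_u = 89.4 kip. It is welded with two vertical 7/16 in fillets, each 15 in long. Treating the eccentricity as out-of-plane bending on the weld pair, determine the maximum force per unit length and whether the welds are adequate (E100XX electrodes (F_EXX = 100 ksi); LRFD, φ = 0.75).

f_max ≈ 11.1 kip/in; adequate

L_w = 2 × 15 = 30 in; section modulus (unit throat) S = 2 × L²/6 = 75 in².
Direct shear f_v = P/L_w = 89.4/30 = 2.98 kip/in.
Moment M = P × e = 89.4 × 9 = 804.6 kip·in; bending f_b = M/S = 10.73 kip/in.
f_max = √(f_v² + f_b²) = √(2.98² + 10.73²) = 11.13 kip/in.
φr_n = 0.75 × 0.6 × 100 × (0.707 × 0.4375) = 13.92 kip/in → adequate.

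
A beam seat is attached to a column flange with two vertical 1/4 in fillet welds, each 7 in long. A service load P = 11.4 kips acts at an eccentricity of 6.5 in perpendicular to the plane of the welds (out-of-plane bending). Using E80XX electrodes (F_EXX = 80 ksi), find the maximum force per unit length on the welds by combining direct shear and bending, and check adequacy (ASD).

L_w = 2 × 7 = 14 in; section modulus (unit throat) S = 2 × L²/6 = 16.33 in².
Direct shear f_v = P/L_w = 11.4/14 = 0.8143 kip/in.
Moment M = P × e = 11.4 × 6.5 = 74.1 kip·in; bending f_b = M/S = 4.537 kip/in.
f_max = √(f_v² + f_b²) = √(0.8143² + 4.537²) = 4.609 kip/in.
r_n/Ω = (1/2.0) × 0.6 × 80 × (0.707 × 0.25) = 4.242 kip/in → NOT adequate.

f_max ≈ 4.61 kip/in; NOT adequate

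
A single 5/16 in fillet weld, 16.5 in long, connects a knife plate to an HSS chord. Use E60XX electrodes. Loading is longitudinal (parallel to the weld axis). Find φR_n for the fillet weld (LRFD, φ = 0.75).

E60XX → F_EXX = 60 ksi.
Effective throat t_e = 0.707 × 0.3125 = 0.2209 in.
Total length L = 16.5 in; A_we = 0.2209 × 16.5 = 3.645 in².
F_nw = 0.6 F_EXX = 0.6 × 60 = 36 ksi.
φR_n = 0.75 × 36 × 3.645 = 98.43 kip.

φR_n ≈ 98.4 kip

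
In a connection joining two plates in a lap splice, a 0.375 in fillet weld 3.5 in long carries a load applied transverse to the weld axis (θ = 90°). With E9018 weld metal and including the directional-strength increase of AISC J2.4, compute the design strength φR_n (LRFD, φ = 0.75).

E90XX → F_EXX = 90 ksi.
t_e = 0.707 × 0.375 = 0.2651 in; A_we = 0.2651 × 3.5 = 0.9279 in².
Directional factor: 1.0 + 0.5 sin^1.5(90°) = 1.5.
F_nw = 0.6 × 90 × 1.5 = 81 ksi.
φR_n = 0.75 × 81 × 0.9279 = 56.37 kips.

φR_n ≈ 56.4 kips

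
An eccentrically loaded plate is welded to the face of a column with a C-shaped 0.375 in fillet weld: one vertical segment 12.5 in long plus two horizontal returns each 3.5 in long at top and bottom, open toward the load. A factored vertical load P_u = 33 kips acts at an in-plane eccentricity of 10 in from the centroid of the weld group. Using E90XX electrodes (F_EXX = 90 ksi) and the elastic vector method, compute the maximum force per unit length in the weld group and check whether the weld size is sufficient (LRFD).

f_max ≈ 5.88 kip/in; adequate

Total weld length L_w = 19.5 in. Treat welds as unit-width lines.
Centroid: x̄ = 2×3.5×1.75 / 19.5 = 0.6282 in from the vertical weld.
Polar moment about centroid: J = I_x + I_y = [12.5³/12 + 2×3.5×6.25²] + [12.5×0.6282² + 2(3.5³/12 + 3.5×1.122²)] = 457.1 in³.
Direct shear f_v = P/L_w = 33 / 19.5 = 1.692 kip/in (vertical).
Torsion M = P·e = 33 × 10 = 330 kip·in.
Critical point at (x, y) = (2.872, 6.25) from centroid. f_tx = M·y/J = 4.512 kip/in; f_ty = M·x/J = 2.073 kip/in.
Resultant f_max = √[f_tx² + (f_v + f_ty)²] = √[4.512² + (1.692 + 2.073)²] = 5.877 kip/in.
Capacity per unit length: φr_n = 0.75 × 0.6 × 90 × (0.707 × 0.375) = 10.74 kip/in.
5.877 ≤ 10.74 → adequate.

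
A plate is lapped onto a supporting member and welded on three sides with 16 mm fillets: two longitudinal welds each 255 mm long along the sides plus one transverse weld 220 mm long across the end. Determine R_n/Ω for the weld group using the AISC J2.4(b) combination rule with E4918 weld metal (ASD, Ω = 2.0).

R_n/Ω ≈ 1270 kN

E49XX → F_EXX = 490 MPa.
t_e = 0.707 × 16 = 11.31 mm.
R_nwl = 0.6 × 490 × 11.31 × 510 × 10⁻³ = 1696 kN (longitudinal, 2 welds).
R_nwt = 0.6 × 490 × 11.31 × 220 × 10⁻³ = 731.7 kN (transverse, base value).
(i) R_nwl + R_nwt = 2428 kN; (ii) 0.85 R_nwl + 1.5 R_nwt = 2539 kN.
R_n = max = 2539 kN [governs: (ii)]; R_n/Ω = 1270 kN.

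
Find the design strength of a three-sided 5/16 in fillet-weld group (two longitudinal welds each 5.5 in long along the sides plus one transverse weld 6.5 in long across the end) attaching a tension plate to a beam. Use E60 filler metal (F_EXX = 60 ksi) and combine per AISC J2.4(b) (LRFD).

φR_n ≈ 114 kip

t_e = 0.707 × 0.3125 = 0.2209 in.
R_nwl = 0.6 × 60 × 0.2209 × 11 = 87.49 kip (longitudinal, 2 welds).
R_nwt = 0.6 × 60 × 0.2209 × 6.5 = 51.7 kip (transverse, base value).
(i) R_nwl + R_nwt = 139.2 kip; (ii) 0.85 R_nwl + 1.5 R_nwt = 151.9 kip.
R_n = max = 151.9 kip [governs: (ii)]; φR_n = 113.9 kip.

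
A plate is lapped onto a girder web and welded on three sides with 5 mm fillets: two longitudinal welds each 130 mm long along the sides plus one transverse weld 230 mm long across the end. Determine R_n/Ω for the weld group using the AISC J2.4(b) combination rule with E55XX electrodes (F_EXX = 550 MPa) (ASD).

t_e = 0.707 × 5 = 3.535 mm.
R_nwl = 0.6 × 550 × 3.535 × 260 × 10⁻³ = 303.3 kN (longitudinal, 2 welds).
R_nwt = 0.6 × 550 × 3.535 × 230 × 10⁻³ = 268.3 kN (transverse, base value).
(i) R_nwl + R_nwt = 571.6 kN; (ii) 0.85 R_nwl + 1.5 R_nwt = 660.3 kN.
R_n = max = 660.3 kN [governs: (ii)]; R_n/Ω = 330.1 kN.

R_n/Ω ≈ 330 kN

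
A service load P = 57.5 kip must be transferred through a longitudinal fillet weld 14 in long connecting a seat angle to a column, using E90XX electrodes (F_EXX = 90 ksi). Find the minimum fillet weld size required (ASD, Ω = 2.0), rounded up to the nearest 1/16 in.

w = 1/4 in

Total weld length L = 14 in.
Required throat t_e = P × Ω / (0.6 F_EXX × L) = 57.5 × 2.0 / (0.6 × 90 × 14) = 0.1521 in.
Required leg w = t_e / 0.707 = 0.2152 in → use 1/4 in.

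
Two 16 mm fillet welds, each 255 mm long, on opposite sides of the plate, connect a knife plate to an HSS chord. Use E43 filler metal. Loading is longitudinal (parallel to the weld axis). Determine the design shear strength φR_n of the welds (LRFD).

φR_n ≈ 1120 kN

E43XX → F_EXX = 430 MPa.
Effective throat t_e = 0.707 × 16 = 11.31 mm.
Total length L = 510 mm; A_we = 11.31 × 510 = 5769 mm².
F_nw = 0.6 F_EXX = 0.6 × 430 = 258 MPa.
φR_n = 0.75 × 258 × 5769 × 10⁻³ = 1116 kN.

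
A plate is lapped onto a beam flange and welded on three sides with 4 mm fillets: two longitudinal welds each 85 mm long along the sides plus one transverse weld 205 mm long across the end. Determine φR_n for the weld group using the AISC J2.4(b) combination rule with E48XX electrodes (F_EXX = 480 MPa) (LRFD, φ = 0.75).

φR_n ≈ 276 kN

t_e = 0.707 × 4 = 2.828 mm.
R_nwl = 0.6 × 480 × 2.828 × 170 × 10⁻³ = 138.5 kN (longitudinal, 2 welds).
R_nwt = 0.6 × 480 × 2.828 × 205 × 10⁻³ = 167 kN (transverse, base value).
(i) R_nwl + R_nwt = 305.4 kN; (ii) 0.85 R_nwl + 1.5 R_nwt = 368.1 kN.
R_n = max = 368.1 kN [governs: (ii)]; φR_n = 276.1 kN.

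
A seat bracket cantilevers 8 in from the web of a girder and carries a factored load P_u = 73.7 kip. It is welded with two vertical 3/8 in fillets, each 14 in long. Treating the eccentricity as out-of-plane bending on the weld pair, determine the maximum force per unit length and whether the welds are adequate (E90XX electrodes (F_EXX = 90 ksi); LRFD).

f_max ≈ 9.4 kip/in; adequate

L_w = 2 × 14 = 28 in; section modulus (unit throat) S = 2 × L²/6 = 65.33 in².
Direct shear f_v = P/L_w = 73.7/28 = 2.632 kip/in.
Moment M = P × e = 73.7 × 8 = 589.6 kip·in; bending f_b = M/S = 9.024 kip/in.
f_max = √(f_v² + f_b²) = √(2.632² + 9.024²) = 9.401 kip/in.
φr_n = 0.75 × 0.6 × 90 × (0.707 × 0.375) = 10.74 kip/in → adequate.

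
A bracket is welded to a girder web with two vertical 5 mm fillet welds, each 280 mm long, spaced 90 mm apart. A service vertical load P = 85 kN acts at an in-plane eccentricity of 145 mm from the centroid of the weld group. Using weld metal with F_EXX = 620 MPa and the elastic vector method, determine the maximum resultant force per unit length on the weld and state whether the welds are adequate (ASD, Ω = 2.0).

f_max ≈ 449 N/mm; adequate

Total weld length L_w = 560 mm. Treat welds as unit-width lines.
Polar moment about centroid: J = 2[d³/12 + d(b/2)²] = 2[280³/12 + 280×45²] = 4793000 mm³.
Direct shear f_v = P/L_w = 85×10³ / 560 = 151.8 N/mm (vertical).
Torsion M = P·e = 85×10³ × 145 = 12325000 N·mm.
Critical point at (x, y) = (45, 140) from centroid. f_tx = M·y/J = 360 N/mm; f_ty = M·x/J = 115.7 N/mm.
Resultant f_max = √[f_tx² + (f_v + f_ty)²] = √[360² + (151.8 + 115.7)²] = 448.5 N/mm.
Capacity per unit length: r_n/Ω = (1/2.0) × 0.6 × 620 × (0.707 × 5) = 657.5 N/mm.
448.5 ≤ 657.5 → adequate.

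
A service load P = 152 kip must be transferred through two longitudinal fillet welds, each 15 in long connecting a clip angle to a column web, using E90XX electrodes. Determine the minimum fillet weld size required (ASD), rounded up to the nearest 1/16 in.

w = 5/16 in

E90XX → F_EXX = 90 ksi.
Total weld length L = 30 in.
Required throat t_e = P × Ω / (0.6 F_EXX × L) = 152 × 2.0 / (0.6 × 90 × 30) = 0.1877 in.
Required leg w = t_e / 0.707 = 0.2654 in → use 5/16 in.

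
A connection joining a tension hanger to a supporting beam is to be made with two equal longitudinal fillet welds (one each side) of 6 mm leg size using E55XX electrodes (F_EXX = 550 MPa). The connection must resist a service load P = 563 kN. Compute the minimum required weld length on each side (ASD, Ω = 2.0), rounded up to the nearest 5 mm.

L = 405 mm on each side

Throat t_e = 0.707 × 6 = 4.242 mm.
r_n/Ω = (0.6 × 550 × 4.242) / 2.0 = 699.9 N/mm = 0.6999 kN/mm.
L_req = P / (r_n/Ω) = 563 / 0.6999 = 804.4 mm total.
Per side: 804.4 / 2 = 402.2 mm.
Round up → use L = 405 mm on each side.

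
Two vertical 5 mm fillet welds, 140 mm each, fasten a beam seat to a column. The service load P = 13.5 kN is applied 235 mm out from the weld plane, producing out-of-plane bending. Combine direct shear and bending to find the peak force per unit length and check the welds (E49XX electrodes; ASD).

E49XX → F_EXX = 490 MPa.
L_w = 2 × 140 = 280 mm; section modulus (unit throat) S = 2 × L²/6 = 6533 mm².
Direct shear f_v = P/L_w = 13.5×10³/280 = 48.21 N/mm.
Moment M = P × e = 13.5×10³ × 235 = 3172500 N·mm; bending f_b = M/S = 485.6 N/mm.
f_max = √(f_v² + f_b²) = √(48.21² + 485.6²) = 488 N/mm.
r_n/Ω = (1/2.0) × 0.6 × 490 × (0.707 × 5) = 519.6 N/mm → adequate.

f_max ≈ 488 N/mm; adequate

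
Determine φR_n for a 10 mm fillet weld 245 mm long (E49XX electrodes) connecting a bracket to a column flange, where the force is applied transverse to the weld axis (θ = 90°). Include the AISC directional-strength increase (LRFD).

E49XX → F_EXX = 490 MPa.
t_e = 0.707 × 10 = 7.07 mm; A_we = 7.07 × 245 = 1732 mm².
Directional factor: 1.0 + 0.5 sin^1.5(90°) = 1.5.
F_nw = 0.6 × 490 × 1.5 = 441 MPa.
φR_n = 0.75 × 441 × 1732 × 10⁻³ = 572.9 kN.

φR_n ≈ 573 kN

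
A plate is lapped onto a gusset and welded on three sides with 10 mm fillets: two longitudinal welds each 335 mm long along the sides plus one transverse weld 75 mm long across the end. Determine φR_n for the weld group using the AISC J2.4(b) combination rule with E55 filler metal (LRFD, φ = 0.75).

φR_n ≈ 1300 kN

E55XX → F_EXX = 550 MPa.
t_e = 0.707 × 10 = 7.07 mm.
R_nwl = 0.6 × 550 × 7.07 × 670 × 10⁻³ = 1563 kN (longitudinal, 2 welds).
R_nwt = 0.6 × 550 × 7.07 × 75 × 10⁻³ = 175 kN (transverse, base value).
(i) R_nwl + R_nwt = 1738 kN; (ii) 0.85 R_nwl + 1.5 R_nwt = 1591 kN.
R_n = max = 1738 kN [governs: (i)]; φR_n = 1304 kN.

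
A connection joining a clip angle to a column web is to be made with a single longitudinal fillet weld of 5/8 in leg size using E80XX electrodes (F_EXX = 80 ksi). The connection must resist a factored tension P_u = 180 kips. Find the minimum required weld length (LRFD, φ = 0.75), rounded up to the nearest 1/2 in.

L = 11.5 in

Throat t_e = 0.707 × 0.625 = 0.4419 in.
φr_n = 0.75 × 0.6 × 80 × 0.4419 = 15.91 kips/in.
L_req = P_u / φr_n = 180 / 15.91 = 11.32 in total.
Round up → use L = 11.5 in.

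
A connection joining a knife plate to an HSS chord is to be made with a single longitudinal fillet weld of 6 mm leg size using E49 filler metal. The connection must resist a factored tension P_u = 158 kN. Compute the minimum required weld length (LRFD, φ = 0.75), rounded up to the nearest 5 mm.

E49XX → F_EXX = 490 MPa.
Throat t_e = 0.707 × 6 = 4.242 mm.
φr_n = 0.75 × 0.6 × 490 × 4.242 × 10⁻³ = 0.9354 kN/mm.
L_req = P_u / φr_n = 158 / 0.9354 = 168.9 mm total.
Round up → use L = 170 mm.

L = 170 mm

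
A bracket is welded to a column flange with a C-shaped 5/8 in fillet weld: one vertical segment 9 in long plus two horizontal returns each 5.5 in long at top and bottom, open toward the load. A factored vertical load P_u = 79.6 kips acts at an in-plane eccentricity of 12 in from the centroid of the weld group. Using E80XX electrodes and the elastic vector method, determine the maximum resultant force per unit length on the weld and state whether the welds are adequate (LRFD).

E80XX → F_EXX = 80 ksi.
Total weld length L_w = 20 in. Treat welds as unit-width lines.
Centroid: x̄ = 2×5.5×2.75 / 20 = 1.512 in from the vertical weld.
Polar moment about centroid: J = I_x + I_y = [9³/12 + 2×5.5×4.5²] + [9×1.512² + 2(5.5³/12 + 5.5×1.238²)] = 348.7 in³.
Direct shear f_v = P/L_w = 79.6 / 20 = 3.98 kip/in (vertical).
Torsion M = P·e = 79.6 × 12 = 955.2 kip·in.
Critical point at (x, y) = (3.987, 4.5) from centroid. f_tx = M·y/J = 12.33 kip/in; f_ty = M·x/J = 10.92 kip/in.
Resultant f_max = √[f_tx² + (f_v + f_ty)²] = √[12.33² + (3.98 + 10.92)²] = 19.34 kip/in.
Capacity per unit length: φr_n = 0.75 × 0.6 × 80 × (0.707 × 0.625) = 15.91 kip/in.
19.34 > 15.91 → NOT adequate.

f_max ≈ 19.3 kip/in; NOT adequate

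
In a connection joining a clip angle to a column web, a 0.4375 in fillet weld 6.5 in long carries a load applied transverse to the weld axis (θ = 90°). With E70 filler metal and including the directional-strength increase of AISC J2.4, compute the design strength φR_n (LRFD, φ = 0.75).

φR_n ≈ 95 kips

E70XX → F_EXX = 70 ksi.
t_e = 0.707 × 0.4375 = 0.3093 in; A_we = 0.3093 × 6.5 = 2.011 in².
Directional factor: 1.0 + 0.5 sin^1.5(90°) = 1.5.
F_nw = 0.6 × 70 × 1.5 = 63 ksi.
φR_n = 0.75 × 63 × 2.011 = 95 kips.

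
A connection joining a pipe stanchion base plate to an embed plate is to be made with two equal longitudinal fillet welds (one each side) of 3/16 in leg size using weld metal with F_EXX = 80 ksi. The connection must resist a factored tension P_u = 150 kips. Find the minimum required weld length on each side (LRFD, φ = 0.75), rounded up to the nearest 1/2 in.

Throat t_e = 0.707 × 0.1875 = 0.1326 in.
φr_n = 0.75 × 0.6 × 80 × 0.1326 = 4.772 kips/in.
L_req = P_u / φr_n = 150 / 4.772 = 31.43 in total.
Per side: 31.43 / 2 = 15.72 in.
Round up → use L = 16 in on each side.

L = 16 in on each side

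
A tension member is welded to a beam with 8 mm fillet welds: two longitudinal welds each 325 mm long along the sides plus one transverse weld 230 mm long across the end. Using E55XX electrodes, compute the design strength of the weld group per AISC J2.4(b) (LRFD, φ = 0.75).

φR_n ≈ 1260 kN

E55XX → F_EXX = 550 MPa.
t_e = 0.707 × 8 = 5.656 mm.
R_nwl = 0.6 × 550 × 5.656 × 650 × 10⁻³ = 1213 kN (longitudinal, 2 welds).
R_nwt = 0.6 × 550 × 5.656 × 230 × 10⁻³ = 429.3 kN (transverse, base value).
(i) R_nwl + R_nwt = 1643 kN; (ii) 0.85 R_nwl + 1.5 R_nwt = 1675 kN.
R_n = max = 1675 kN [governs: (ii)]; φR_n = 1256 kN.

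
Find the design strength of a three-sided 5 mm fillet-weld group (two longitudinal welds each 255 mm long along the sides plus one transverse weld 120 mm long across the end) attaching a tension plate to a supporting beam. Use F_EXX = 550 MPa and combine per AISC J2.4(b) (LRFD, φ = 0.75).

t_e = 0.707 × 5 = 3.535 mm.
R_nwl = 0.6 × 550 × 3.535 × 510 × 10⁻³ = 594.9 kN (longitudinal, 2 welds).
R_nwt = 0.6 × 550 × 3.535 × 120 × 10⁻³ = 140 kN (transverse, base value).
(i) R_nwl + R_nwt = 734.9 kN; (ii) 0.85 R_nwl + 1.5 R_nwt = 715.7 kN.
R_n = max = 734.9 kN [governs: (i)]; φR_n = 551.2 kN.

φR_n ≈ 551 kN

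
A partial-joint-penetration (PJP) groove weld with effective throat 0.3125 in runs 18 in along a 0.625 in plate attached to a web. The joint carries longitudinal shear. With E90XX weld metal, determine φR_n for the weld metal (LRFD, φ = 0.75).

E90XX → F_EXX = 90 ksi.
Effective throat (given) t_e = 0.3125 in.
A_we = 0.3125 × 18 = 5.625 in².
F_nw = 0.6 F_EXX = 54 ksi.
φR_n = 0.75 × 54 × 5.625 = 227.8 kips.

φR_n ≈ 228 kips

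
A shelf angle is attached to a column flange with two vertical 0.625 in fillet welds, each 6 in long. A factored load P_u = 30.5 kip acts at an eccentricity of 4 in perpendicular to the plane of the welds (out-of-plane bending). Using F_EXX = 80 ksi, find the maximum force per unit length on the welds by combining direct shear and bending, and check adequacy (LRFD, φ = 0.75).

f_max ≈ 10.5 kip/in; adequate

L_w = 2 × 6 = 12 in; section modulus (unit throat) S = 2 × L²/6 = 12 in².
Direct shear f_v = P/L_w = 30.5/12 = 2.542 kip/in.
Moment M = P × e = 30.5 × 4 = 122 kip·in; bending f_b = M/S = 10.17 kip/in.
f_max = √(f_v² + f_b²) = √(2.542² + 10.17²) = 10.48 kip/in.
φr_n = 0.75 × 0.6 × 80 × (0.707 × 0.625) = 15.91 kip/in → adequate.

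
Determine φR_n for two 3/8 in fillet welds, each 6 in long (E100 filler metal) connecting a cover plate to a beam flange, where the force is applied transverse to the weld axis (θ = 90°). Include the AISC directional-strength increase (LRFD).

φR_n ≈ 215 kip

E100XX → F_EXX = 100 ksi.
t_e = 0.707 × 0.375 = 0.2651 in; A_we = 0.2651 × 12 = 3.181 in².
Directional factor: 1.0 + 0.5 sin^1.5(90°) = 1.5.
F_nw = 0.6 × 100 × 1.5 = 90 ksi.
φR_n = 0.75 × 90 × 3.181 = 214.8 kip.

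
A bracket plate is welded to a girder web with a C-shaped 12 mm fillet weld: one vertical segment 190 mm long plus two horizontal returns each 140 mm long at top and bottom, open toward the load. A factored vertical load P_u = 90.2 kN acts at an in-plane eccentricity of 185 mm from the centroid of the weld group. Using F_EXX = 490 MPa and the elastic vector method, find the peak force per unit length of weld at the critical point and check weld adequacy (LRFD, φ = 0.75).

f_max ≈ 706 N/mm; adequate

Total weld length L_w = 470 mm. Treat welds as unit-width lines.
Centroid: x̄ = 2×140×70 / 470 = 41.7 mm from the vertical weld.
Polar moment about centroid: J = I_x + I_y = [190³/12 + 2×140×95²] + [190×41.7² + 2(140³/12 + 140×28.3²)] = 4111000 mm³.
Direct shear f_v = P/L_w = 90.2×10³ / 470 = 191.9 N/mm (vertical).
Torsion M = P·e = 90.2×10³ × 185 = 16687000 N·mm.
Critical point at (x, y) = (98.3, 95) from centroid. f_tx = M·y/J = 385.7 N/mm; f_ty = M·x/J = 399 N/mm.
Resultant f_max = √[f_tx² + (f_v + f_ty)²] = √[385.7² + (191.9 + 399)²] = 705.7 N/mm.
Capacity per unit length: φr_n = 0.75 × 0.6 × 490 × (0.707 × 12) = 1871 N/mm.
705.7 ≤ 1871 → adequate.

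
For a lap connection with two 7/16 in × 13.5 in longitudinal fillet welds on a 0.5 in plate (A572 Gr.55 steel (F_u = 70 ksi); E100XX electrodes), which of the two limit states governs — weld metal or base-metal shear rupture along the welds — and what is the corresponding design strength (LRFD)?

φR_n ≈ 376 kip (weld metal governs)

E100XX → F_EXX = 100 ksi.
t_e = 0.707 × 0.4375 = 0.3093 in; L = 27 in.
Weld metal: φR_n = 0.75 × 0.6 × 100 × 0.3093 × 27 = 375.8 kip.
Base metal (shear rupture): φR_n = 0.75 × 0.6 × 70 × 0.5 × 27 = 425.2 kip.
Governing: weld metal.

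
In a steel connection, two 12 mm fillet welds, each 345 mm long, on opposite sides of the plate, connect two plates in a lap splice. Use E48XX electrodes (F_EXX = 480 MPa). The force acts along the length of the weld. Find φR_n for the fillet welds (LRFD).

φR_n ≈ 1260 kN

Effective throat t_e = 0.707 × 12 = 8.484 mm.
Total length L = 690 mm; A_we = 8.484 × 690 = 5854 mm².
F_nw = 0.6 F_EXX = 0.6 × 480 = 288 MPa.
φR_n = 0.75 × 288 × 5854 × 10⁻³ = 1264 kN.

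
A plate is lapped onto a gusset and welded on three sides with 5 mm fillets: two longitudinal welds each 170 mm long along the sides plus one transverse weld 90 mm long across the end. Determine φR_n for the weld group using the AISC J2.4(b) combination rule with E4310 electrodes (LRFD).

φR_n ≈ 294 kN

E43XX → F_EXX = 430 MPa.
t_e = 0.707 × 5 = 3.535 mm.
R_nwl = 0.6 × 430 × 3.535 × 340 × 10⁻³ = 310.1 kN (longitudinal, 2 welds).
R_nwt = 0.6 × 430 × 3.535 × 90 × 10⁻³ = 82.08 kN (transverse, base value).
(i) R_nwl + R_nwt = 392.2 kN; (ii) 0.85 R_nwl + 1.5 R_nwt = 386.7 kN.
R_n = max = 392.2 kN [governs: (i)]; φR_n = 294.1 kN.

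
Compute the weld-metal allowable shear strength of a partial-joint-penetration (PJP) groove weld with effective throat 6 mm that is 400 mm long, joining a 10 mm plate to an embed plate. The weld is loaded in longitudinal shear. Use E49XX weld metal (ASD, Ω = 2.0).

R_n/Ω ≈ 353 kN

E49XX → F_EXX = 490 MPa.
Effective throat (given) t_e = 6 mm.
A_we = 6 × 400 = 2400 mm².
F_nw = 0.6 F_EXX = 294 MPa.
R_n/Ω = (294 × 2400) / 2.0 × 10⁻³ = 352.8 kN.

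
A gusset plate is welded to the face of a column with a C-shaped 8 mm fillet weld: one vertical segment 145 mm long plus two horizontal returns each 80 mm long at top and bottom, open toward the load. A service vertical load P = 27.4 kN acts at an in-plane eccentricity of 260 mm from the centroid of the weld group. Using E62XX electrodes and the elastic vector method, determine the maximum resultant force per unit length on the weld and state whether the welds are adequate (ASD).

E62XX → F_EXX = 620 MPa.
Total weld length L_w = 305 mm. Treat welds as unit-width lines.
Centroid: x̄ = 2×80×40 / 305 = 20.98 mm from the vertical weld.
Polar moment about centroid: J = I_x + I_y = [145³/12 + 2×80×72.5²] + [145×20.98² + 2(80³/12 + 80×19.02²)] = 1302000 mm³.
Direct shear f_v = P/L_w = 27.4×10³ / 305 = 89.84 N/mm (vertical).
Torsion M = P·e = 27.4×10³ × 260 = 7124000 N·mm.
Critical point at (x, y) = (59.02, 72.5) from centroid. f_tx = M·y/J = 396.7 N/mm; f_ty = M·x/J = 322.9 N/mm.
Resultant f_max = √[f_tx² + (f_v + f_ty)²] = √[396.7² + (89.84 + 322.9)²] = 572.4 N/mm.
Capacity per unit length: r_n/Ω = (1/2.0) × 0.6 × 620 × (0.707 × 8) = 1052 N/mm.
572.4 ≤ 1052 → adequate.

f_max ≈ 572 N/mm; adequate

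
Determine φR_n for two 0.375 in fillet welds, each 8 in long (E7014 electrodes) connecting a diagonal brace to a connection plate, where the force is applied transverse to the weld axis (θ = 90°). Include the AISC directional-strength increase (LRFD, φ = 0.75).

E70XX → F_EXX = 70 ksi.
t_e = 0.707 × 0.375 = 0.2651 in; A_we = 0.2651 × 16 = 4.242 in².
Directional factor: 1.0 + 0.5 sin^1.5(90°) = 1.5.
F_nw = 0.6 × 70 × 1.5 = 63 ksi.
φR_n = 0.75 × 63 × 4.242 = 200.4 kips.

φR_n ≈ 200 kips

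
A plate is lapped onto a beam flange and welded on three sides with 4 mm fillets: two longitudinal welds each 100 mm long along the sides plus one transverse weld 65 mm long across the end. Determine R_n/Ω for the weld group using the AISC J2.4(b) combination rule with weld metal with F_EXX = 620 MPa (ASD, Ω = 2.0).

R_n/Ω ≈ 141 kN

t_e = 0.707 × 4 = 2.828 mm.
R_nwl = 0.6 × 620 × 2.828 × 200 × 10⁻³ = 210.4 kN (longitudinal, 2 welds).
R_nwt = 0.6 × 620 × 2.828 × 65 × 10⁻³ = 68.38 kN (transverse, base value).
(i) R_nwl + R_nwt = 278.8 kN; (ii) 0.85 R_nwl + 1.5 R_nwt = 281.4 kN.
R_n = max = 281.4 kN [governs: (ii)]; R_n/Ω = 140.7 kN.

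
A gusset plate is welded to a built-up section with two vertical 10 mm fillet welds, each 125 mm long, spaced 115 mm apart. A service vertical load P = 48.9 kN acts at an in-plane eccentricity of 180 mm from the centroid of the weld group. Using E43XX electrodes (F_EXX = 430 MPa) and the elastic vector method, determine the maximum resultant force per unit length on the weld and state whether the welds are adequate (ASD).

Total weld length L_w = 250 mm. Treat welds as unit-width lines.
Polar moment about centroid: J = 2[d³/12 + d(b/2)²] = 2[125³/12 + 125×57.5²] = 1152000 mm³.
Direct shear f_v = P/L_w = 48.9×10³ / 250 = 195.6 N/mm (vertical).
Torsion M = P·e = 48.9×10³ × 180 = 8802000 N·mm.
Critical point at (x, y) = (57.5, 62.5) from centroid. f_tx = M·y/J = 477.5 N/mm; f_ty = M·x/J = 439.3 N/mm.
Resultant f_max = √[f_tx² + (f_v + f_ty)²] = √[477.5² + (195.6 + 439.3)²] = 794.4 N/mm.
Capacity per unit length: r_n/Ω = (1/2.0) × 0.6 × 430 × (0.707 × 10) = 912 N/mm.
794.4 ≤ 912 → adequate.

f_max ≈ 794 N/mm; adequate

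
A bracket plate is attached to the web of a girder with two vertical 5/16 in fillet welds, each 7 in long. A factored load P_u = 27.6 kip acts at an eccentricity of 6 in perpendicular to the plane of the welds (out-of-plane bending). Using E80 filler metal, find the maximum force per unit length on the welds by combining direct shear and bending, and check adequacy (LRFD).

E80XX → F_EXX = 80 ksi.
L_w = 2 × 7 = 14 in; section modulus (unit throat) S = 2 × L²/6 = 16.33 in².
Direct shear f_v = P/L_w = 27.6/14 = 1.971 kip/in.
Moment M = P × e = 27.6 × 6 = 165.6 kip·in; bending f_b = M/S = 10.14 kip/in.
f_max = √(f_v² + f_b²) = √(1.971² + 10.14²) = 10.33 kip/in.
φr_n = 0.75 × 0.6 × 80 × (0.707 × 0.3125) = 7.954 kip/in → NOT adequate.

f_max ≈ 10.3 kip/in; NOT adequate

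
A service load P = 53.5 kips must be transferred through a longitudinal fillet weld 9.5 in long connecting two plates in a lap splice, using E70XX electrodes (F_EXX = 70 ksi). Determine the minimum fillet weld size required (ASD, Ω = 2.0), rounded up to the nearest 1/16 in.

Total weld length L = 9.5 in.
Required throat t_e = P × Ω / (0.6 F_EXX × L) = 53.5 × 2.0 / (0.6 × 70 × 9.5) = 0.2682 in.
Required leg w = t_e / 0.707 = 0.3793 in → use 7/16 in.

w = 7/16 in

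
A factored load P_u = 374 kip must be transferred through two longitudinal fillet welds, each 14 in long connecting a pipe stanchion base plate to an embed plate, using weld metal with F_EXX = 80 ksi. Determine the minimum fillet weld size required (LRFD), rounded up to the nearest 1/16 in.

Total weld length L = 28 in.
Required throat t_e = P_u / (φ × 0.6 F_EXX × L) = 374 / (0.75 × 0.6 × 80 × 28) = 0.371 in.
Required leg w = t_e / 0.707 = 0.5248 in → use 9/16 in.

w = 9/16 in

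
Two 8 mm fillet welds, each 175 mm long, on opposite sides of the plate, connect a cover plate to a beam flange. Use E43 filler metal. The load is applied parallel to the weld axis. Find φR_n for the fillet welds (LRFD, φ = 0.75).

φR_n ≈ 383 kN

E43XX → F_EXX = 430 MPa.
Effective throat t_e = 0.707 × 8 = 5.656 mm.
Total length L = 350 mm; A_we = 5.656 × 350 = 1980 mm².
F_nw = 0.6 F_EXX = 0.6 × 430 = 258 MPa.
φR_n = 0.75 × 258 × 1980 × 10⁻³ = 383.1 kN.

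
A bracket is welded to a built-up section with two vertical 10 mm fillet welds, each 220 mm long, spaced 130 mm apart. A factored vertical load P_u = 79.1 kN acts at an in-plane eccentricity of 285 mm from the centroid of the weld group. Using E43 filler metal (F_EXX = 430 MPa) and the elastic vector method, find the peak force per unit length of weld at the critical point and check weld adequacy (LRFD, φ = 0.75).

f_max ≈ 898 N/mm; adequate

Total weld length L_w = 440 mm. Treat welds as unit-width lines.
Polar moment about centroid: J = 2[d³/12 + d(b/2)²] = 2[220³/12 + 220×65²] = 3634000 mm³.
Direct shear f_v = P/L_w = 79.1×10³ / 440 = 179.8 N/mm (vertical).
Torsion M = P·e = 79.1×10³ × 285 = 22544000 N·mm.
Critical point at (x, y) = (65, 110) from centroid. f_tx = M·y/J = 682.4 N/mm; f_ty = M·x/J = 403.3 N/mm.
Resultant f_max = √[f_tx² + (f_v + f_ty)²] = √[682.4² + (179.8 + 403.3)²] = 897.6 N/mm.
Capacity per unit length: φr_n = 0.75 × 0.6 × 430 × (0.707 × 10) = 1368 N/mm.
897.6 ≤ 1368 → adequate.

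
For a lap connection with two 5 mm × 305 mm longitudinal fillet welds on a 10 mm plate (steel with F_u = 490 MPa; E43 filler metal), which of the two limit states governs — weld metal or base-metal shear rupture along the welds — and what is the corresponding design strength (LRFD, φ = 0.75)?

E43XX → F_EXX = 430 MPa.
t_e = 0.707 × 5 = 3.535 mm; L = 610 mm.
Weld metal: φR_n = 0.75 × 0.6 × 430 × 3.535 × 610 × 10⁻³ = 417.3 kN.
Base metal (shear rupture): φR_n = 0.75 × 0.6 × 490 × 10 × 610 × 10⁻³ = 1345 kN.
Governing: weld metal.

φR_n ≈ 417 kN (weld metal governs)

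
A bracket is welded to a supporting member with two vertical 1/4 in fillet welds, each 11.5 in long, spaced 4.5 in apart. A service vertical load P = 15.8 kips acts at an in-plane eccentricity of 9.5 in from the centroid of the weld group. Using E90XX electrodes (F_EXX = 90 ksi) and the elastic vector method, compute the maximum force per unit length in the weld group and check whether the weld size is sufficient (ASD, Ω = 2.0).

f_max ≈ 2.83 kip/in; adequate

Total weld length L_w = 23 in. Treat welds as unit-width lines.
Polar moment about centroid: J = 2[d³/12 + d(b/2)²] = 2[11.5³/12 + 11.5×2.25²] = 369.9 in³.
Direct shear f_v = P/L_w = 15.8 / 23 = 0.687 kip/in (vertical).
Torsion M = P·e = 15.8 × 9.5 = 150.1 kip·in.
Critical point at (x, y) = (2.25, 5.75) from centroid. f_tx = M·y/J = 2.333 kip/in; f_ty = M·x/J = 0.913 kip/in.
Resultant f_max = √[f_tx² + (f_v + f_ty)²] = √[2.333² + (0.687 + 0.913)²] = 2.829 kip/in.
Capacity per unit length: r_n/Ω = (1/2.0) × 0.6 × 90 × (0.707 × 0.25) = 4.772 kip/in.
2.829 ≤ 4.772 → adequate.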